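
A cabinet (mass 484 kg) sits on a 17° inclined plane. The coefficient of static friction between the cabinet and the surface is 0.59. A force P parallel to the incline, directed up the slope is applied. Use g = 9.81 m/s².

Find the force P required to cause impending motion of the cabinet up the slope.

At impending motion up the slope, friction acts down-slope at its limit: f = μ_s N.
P is parallel to the surface, so N = m g cos θ = 4540 N.
Along the incline: P = m g sin θ + μ_s N = 1390 + 0.59×4540 = 4070 N.

P ≈ 4070 N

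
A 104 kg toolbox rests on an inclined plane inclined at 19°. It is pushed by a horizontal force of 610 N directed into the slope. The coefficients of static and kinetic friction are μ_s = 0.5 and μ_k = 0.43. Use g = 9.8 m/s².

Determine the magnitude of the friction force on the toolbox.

f ≈ 245 N (down the incline)

Resolve perpendicular to the incline: N = m g cos θ + P sin θ = 104×9.8×cos 19° + 610×sin 19° = 1162 N.
Parallel to the incline: P cos θ − m g sin θ = 576.8 − 331.8 = 244.9 N; the friction needed to balance this is 244.9 N acting down the slope.
Maximum static friction: μ_s N = 0.5 × 1162 = 581.1 N.
|f_req| = 244.9 ≤ 581.1 N → the toolbox is in equilibrium; friction equals the required value.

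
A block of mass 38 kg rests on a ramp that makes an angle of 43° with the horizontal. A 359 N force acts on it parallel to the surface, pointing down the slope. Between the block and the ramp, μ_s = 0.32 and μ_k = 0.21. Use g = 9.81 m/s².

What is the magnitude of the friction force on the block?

f ≈ 57.3 N (up the incline)

The normal reaction is N = m g cos θ = 272.6 N.
The friction needed for equilibrium is m g sin θ + P = 254.2 + 359 = 613.2 N, measured positive up-slope.
The static-friction ceiling is μ_s N = 0.32 × 272.6 = 87.24 N.
|613.2| exceeds 87.24 N, so the block slips down-slope; friction is kinetic, f = μ_k N = 0.21×272.6 = 57.3 N.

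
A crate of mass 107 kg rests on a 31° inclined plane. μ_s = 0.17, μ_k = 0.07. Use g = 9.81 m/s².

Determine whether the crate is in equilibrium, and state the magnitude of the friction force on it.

f ≈ 63 N

N = m g cos θ = 900 N.
Down-slope weight component: m g sin θ = 541 N.
μ_s N = 153 N.
541 > 153 N, so it slides; kinetic friction f = μ_k N = 0.07×900 = 63 N.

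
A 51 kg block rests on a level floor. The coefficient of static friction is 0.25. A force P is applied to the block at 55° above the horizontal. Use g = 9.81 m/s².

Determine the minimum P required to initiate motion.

N = m g − P sin α (the pull lifts the block).
At impending slip, P cos α = μ_s N = μ_s (m g − P sin α).
Solving: P (cos α + μ_s sin α) = μ_s m g → P = 0.25×500/(cos 55° + 0.25 sin 55°) = 125/0.7784 = 161 N.

P ≈ 161 N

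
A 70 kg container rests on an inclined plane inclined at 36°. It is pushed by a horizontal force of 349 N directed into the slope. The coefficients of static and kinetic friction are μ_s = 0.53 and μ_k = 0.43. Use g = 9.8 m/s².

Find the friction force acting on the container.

f ≈ 121 N (up the incline)

Resolve perpendicular to the incline: N = m g cos θ + P sin θ = 70×9.8×cos 36° + 349×sin 36° = 760.1 N.
Parallel to the incline: P cos θ − m g sin θ = 282.3 − 403.2 = -120.9 N; the friction needed to balance this is 120.9 N acting up the slope.
Maximum static friction: μ_s N = 0.53 × 760.1 = 402.9 N.
Since 120.9 N is within the 402.9 N limit, the container stays put and friction is exactly 121 N.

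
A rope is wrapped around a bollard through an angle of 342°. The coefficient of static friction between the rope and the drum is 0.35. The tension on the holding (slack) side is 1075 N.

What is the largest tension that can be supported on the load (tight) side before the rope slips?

T_max ≈ 8680 N

At impending slip the capstan equation gives T₂/T₁ = e^{μβ} with β in radians.
β = 342° × π/180 = 5.969 rad.
e^{μβ} = e^{0.35×5.969} = 8.078.
T₂ = T₁ · e^{μβ} = 1075 × 8.078 = 8680 N.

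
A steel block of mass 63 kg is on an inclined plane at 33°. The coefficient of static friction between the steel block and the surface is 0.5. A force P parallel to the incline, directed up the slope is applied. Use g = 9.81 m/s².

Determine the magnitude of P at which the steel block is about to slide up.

At impending motion up the slope, friction acts down-slope at its limit: f = μ_s N.
P is parallel to the surface, so N = m g cos θ = 518 N.
Along the incline: P = m g sin θ + μ_s N = 337 + 0.5×518 = 596 N.

P ≈ 596 N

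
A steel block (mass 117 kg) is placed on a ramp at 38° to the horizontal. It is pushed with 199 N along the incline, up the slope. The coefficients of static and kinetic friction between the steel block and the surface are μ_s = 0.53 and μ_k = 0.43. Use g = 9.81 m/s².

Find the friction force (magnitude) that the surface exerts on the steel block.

The normal reaction is N = m g cos θ = 904.5 N.
Parallel to the incline, ΣF = 0 gives f = m g sin θ − P = 706.6 − 199 = 507.6 N (up-slope positive).
Static friction can supply at most μ_s N = 479.4 N.
Since |507.6| > 479.4 N, static friction cannot hold it; the steel block slides down the incline and kinetic friction applies: f = μ_k N = 0.43 × 904.5 = 389 N.

f ≈ 389 N (up the incline)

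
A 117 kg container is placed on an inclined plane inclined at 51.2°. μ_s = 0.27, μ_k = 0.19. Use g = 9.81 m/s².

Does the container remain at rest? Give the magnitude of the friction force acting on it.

N = m g cos θ = 719 N.
Down-slope weight component: m g sin θ = 895 N.
μ_s N = 194 N.
895 > 194 N, so it slides; kinetic friction f = μ_k N = 0.19×719 = 137 N.

f ≈ 137 N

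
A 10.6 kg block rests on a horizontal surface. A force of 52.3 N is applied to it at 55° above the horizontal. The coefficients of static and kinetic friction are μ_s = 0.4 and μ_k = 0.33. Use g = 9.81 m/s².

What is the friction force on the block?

N = m g − P sin α = 104 − 52.3×sin 55° = 61.14 N.
Horizontally, friction must balance P cos α = 30 N.
The static-friction limit is μ_s N = 24.46 N.
30 > 24.46 N → the block slides; f = μ_k N = 0.33×61.14 = 20.2 N.

f ≈ 20.2 N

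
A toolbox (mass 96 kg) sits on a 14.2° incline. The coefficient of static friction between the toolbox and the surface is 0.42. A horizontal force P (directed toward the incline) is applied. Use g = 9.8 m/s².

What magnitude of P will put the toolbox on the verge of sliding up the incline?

P ≈ 708 N

At impending motion up the slope, friction acts down-slope at its limit: f = μ_s N.
Perpendicular to the incline: N = m g cos θ + P sin θ.
Along the incline: P cos θ = m g sin θ + μ_s N = m g sin θ + μ_s (m g cos θ + P sin θ).
Solving, P (cos θ − μ_s sin θ) = m g (sin θ + μ_s cos θ), so P = 96×9.8×(sin 14.2° + 0.42 cos 14.2°)/(cos 14.2° − 0.42 sin 14.2°) = 941×0.6525/0.8664 = 708 N.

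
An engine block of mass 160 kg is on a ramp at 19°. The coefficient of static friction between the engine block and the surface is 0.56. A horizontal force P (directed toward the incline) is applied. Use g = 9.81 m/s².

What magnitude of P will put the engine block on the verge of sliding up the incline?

P ≈ 1760 N

At impending motion up the slope, friction acts down-slope at its limit: f = μ_s N.
Perpendicular to the incline: N = m g cos θ + P sin θ.
Along the incline: P cos θ = m g sin θ + μ_s N = m g sin θ + μ_s (m g cos θ + P sin θ).
Solving, P (cos θ − μ_s sin θ) = m g (sin θ + μ_s cos θ), so P = 160×9.81×(sin 19° + 0.56 cos 19°)/(cos 19° − 0.56 sin 19°) = 1570×0.8551/0.7632 = 1760 N.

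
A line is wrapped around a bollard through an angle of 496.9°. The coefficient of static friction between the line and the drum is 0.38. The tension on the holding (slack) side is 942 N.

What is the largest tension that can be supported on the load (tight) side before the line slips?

At impending slip the capstan equation gives T₂/T₁ = e^{μβ} with β in radians.
β = 496.9° × π/180 = 8.673 rad.
e^{μβ} = e^{0.38×8.673} = 26.99.
T₂ = T₁ · e^{μβ} = 942 × 26.99 = 25400 N.

T_max ≈ 25400 N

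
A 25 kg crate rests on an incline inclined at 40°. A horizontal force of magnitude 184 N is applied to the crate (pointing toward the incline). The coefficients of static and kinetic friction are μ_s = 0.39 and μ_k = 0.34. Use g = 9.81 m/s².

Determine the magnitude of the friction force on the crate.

f ≈ 16.7 N (up the incline)

The horizontal push has a component P sin θ into the surface, so N = m g cos θ + P sin θ = 187.9 + 118.3 = 306.1 N.
Parallel to the incline: P cos θ − m g sin θ = 141 − 157.6 = -16.69 N; the friction needed to balance this is 16.69 N acting up the slope.
Maximum static friction: μ_s N = 0.39 × 306.1 = 119.4 N.
Since 16.69 N is within the 119.4 N limit, the crate stays put and friction is exactly 16.7 N.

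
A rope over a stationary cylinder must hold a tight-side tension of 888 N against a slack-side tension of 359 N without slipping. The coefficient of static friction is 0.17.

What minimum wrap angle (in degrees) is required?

T₂/T₁ = e^{μβ} → β = ln(T₂/T₁)/μ.
β = ln(888/359)/0.17 = 0.9056/0.17 = 5.327 rad.
In degrees: β = 5.327 × 180/π = 305°.

β_min ≈ 305°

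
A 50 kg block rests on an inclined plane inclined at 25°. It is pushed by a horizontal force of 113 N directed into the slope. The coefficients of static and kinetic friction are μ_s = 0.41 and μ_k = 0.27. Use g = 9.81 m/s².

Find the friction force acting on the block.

Normal direction: N = m g cos θ + P sin θ = 492.3 N.
Parallel to the incline: P cos θ − m g sin θ = 102.4 − 207.3 = -104.9 N; the friction needed to balance this is 104.9 N acting up the slope.
The limit of static friction is μ_s N = 201.8 N.
|f_req| = 104.9 ≤ 201.8 N → the block is in equilibrium; friction equals the required value.

f ≈ 105 N (up the incline)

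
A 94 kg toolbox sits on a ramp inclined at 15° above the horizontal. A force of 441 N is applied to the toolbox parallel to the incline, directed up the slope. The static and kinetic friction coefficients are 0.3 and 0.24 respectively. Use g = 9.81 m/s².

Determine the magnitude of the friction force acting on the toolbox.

f ≈ 202 N (down the incline)

The normal reaction is N = m g cos θ = 890.7 N.
For equilibrium along the incline the friction force must supply f = m g sin θ − P = 238.7 − 441 = -202.3 N (positive meaning up-slope).
Static friction can supply at most μ_s N = 267.2 N.
Since |-202.3| ≤ 267.2 N, static friction is sufficient; f equals the required value, not μ_s N.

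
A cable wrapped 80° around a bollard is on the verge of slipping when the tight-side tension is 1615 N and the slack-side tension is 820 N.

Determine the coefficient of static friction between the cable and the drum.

T₂/T₁ = e^{μβ} → μ = ln(T₂/T₁)/β.
β = 80° = 1.396 rad.
μ = ln(1615/820)/1.396 = ln(1.97)/1.396 = 0.485.

μ ≈ 0.485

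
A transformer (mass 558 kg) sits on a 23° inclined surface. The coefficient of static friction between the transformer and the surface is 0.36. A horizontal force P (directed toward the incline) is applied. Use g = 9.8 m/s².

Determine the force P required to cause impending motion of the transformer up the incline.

P ≈ 5060 N

At impending motion up the slope, friction acts down-slope at its limit: f = μ_s N.
Perpendicular to the incline: N = m g cos θ + P sin θ.
Along the incline: P cos θ = m g sin θ + μ_s N = m g sin θ + μ_s (m g cos θ + P sin θ).
Solving, P (cos θ − μ_s sin θ) = m g (sin θ + μ_s cos θ), so P = 558×9.8×(sin 23° + 0.36 cos 23°)/(cos 23° − 0.36 sin 23°) = 5470×0.7221/0.7798 = 5060 N.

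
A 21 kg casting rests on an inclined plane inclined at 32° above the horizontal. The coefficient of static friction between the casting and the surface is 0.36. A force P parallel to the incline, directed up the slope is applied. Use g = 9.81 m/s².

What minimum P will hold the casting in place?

The casting tends to slide down (tan θ > μ_s), so at the point of impending slip friction acts up-slope at its limit: f = μ_s N.
P is parallel to the surface, so N = m g cos θ = 175 N.
Along the incline: P + μ_s N = m g sin θ, so P = 109 − 0.36×175 = 46.3 N.

P_min ≈ 46.3 N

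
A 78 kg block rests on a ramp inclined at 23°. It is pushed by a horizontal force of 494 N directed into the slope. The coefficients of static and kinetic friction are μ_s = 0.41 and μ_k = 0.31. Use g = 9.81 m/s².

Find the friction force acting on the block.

Resolve perpendicular to the incline: N = m g cos θ + P sin θ = 78×9.81×cos 23° + 494×sin 23° = 897.4 N.
Parallel to the incline: P cos θ − m g sin θ = 454.7 − 299 = 155.7 N; the friction needed to balance this is 155.7 N acting down the slope.
Maximum static friction: μ_s N = 0.41 × 897.4 = 367.9 N.
|f_req| = 155.7 ≤ 367.9 N → the block is in equilibrium; friction equals the required value.

f ≈ 156 N (down the incline)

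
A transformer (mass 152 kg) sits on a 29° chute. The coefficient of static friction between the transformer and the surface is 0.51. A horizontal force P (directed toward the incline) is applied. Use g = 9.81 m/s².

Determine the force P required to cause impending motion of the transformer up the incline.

At impending motion up the slope, friction acts down-slope at its limit: f = μ_s N.
Perpendicular to the incline: N = m g cos θ + P sin θ.
Along the incline: P cos θ = m g sin θ + μ_s N = m g sin θ + μ_s (m g cos θ + P sin θ).
Solving, P (cos θ − μ_s sin θ) = m g (sin θ + μ_s cos θ), so P = 152×9.81×(sin 29° + 0.51 cos 29°)/(cos 29° − 0.51 sin 29°) = 1490×0.9309/0.6274 = 2210 N.

P ≈ 2210 N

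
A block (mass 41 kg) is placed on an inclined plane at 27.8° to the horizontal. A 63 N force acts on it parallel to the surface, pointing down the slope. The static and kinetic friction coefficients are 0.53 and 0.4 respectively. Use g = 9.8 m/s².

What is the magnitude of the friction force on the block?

Normal force: N = m g cos θ = 41 × 9.8 × cos 27.8° = 355.4 N.
The friction needed for equilibrium is m g sin θ + P = 187.4 + 63 = 250.4 N, measured positive up-slope.
Maximum static friction available: μ_s N = 0.53 × 355.4 = 188.4 N.
Since |250.4| > 188.4 N, static friction cannot hold it; the block slides down the incline and kinetic friction applies: f = μ_k N = 0.4 × 355.4 = 142 N.

f ≈ 142 N (up the incline)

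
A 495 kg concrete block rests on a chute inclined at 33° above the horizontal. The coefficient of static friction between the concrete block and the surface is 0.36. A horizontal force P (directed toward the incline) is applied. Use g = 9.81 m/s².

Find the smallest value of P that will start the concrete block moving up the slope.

P ≈ 6400 N

At impending motion up the slope, friction acts down-slope at its limit: f = μ_s N.
Perpendicular to the incline: N = m g cos θ + P sin θ.
Along the incline: P cos θ = m g sin θ + μ_s N = m g sin θ + μ_s (m g cos θ + P sin θ).
Solving, P (cos θ − μ_s sin θ) = m g (sin θ + μ_s cos θ), so P = 495×9.81×(sin 33° + 0.36 cos 33°)/(cos 33° − 0.36 sin 33°) = 4860×0.8466/0.6426 = 6400 N.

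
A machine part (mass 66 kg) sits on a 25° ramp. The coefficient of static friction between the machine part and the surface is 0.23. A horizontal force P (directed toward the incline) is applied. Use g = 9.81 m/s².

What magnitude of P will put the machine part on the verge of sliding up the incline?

At impending motion up the slope, friction acts down-slope at its limit: f = μ_s N.
Perpendicular to the incline: N = m g cos θ + P sin θ.
Along the incline: P cos θ = m g sin θ + μ_s N = m g sin θ + μ_s (m g cos θ + P sin θ).
Solving, P (cos θ − μ_s sin θ) = m g (sin θ + μ_s cos θ), so P = 66×9.81×(sin 25° + 0.23 cos 25°)/(cos 25° − 0.23 sin 25°) = 647×0.6311/0.8091 = 505 N.

P ≈ 505 N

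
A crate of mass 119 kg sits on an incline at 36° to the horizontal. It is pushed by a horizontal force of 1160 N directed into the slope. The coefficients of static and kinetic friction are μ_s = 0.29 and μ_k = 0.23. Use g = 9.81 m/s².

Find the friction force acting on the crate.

f ≈ 252 N (down the incline)

Resolve perpendicular to the incline: N = m g cos θ + P sin θ = 119×9.81×cos 36° + 1160×sin 36° = 1626 N.
Parallel to the incline: P cos θ − m g sin θ = 938.5 − 686.2 = 252.3 N; the friction needed to balance this is 252.3 N acting down the slope.
Maximum static friction: μ_s N = 0.29 × 1626 = 471.6 N.
|f_req| = 252.3 ≤ 471.6 N → the crate is in equilibrium; friction equals the required value.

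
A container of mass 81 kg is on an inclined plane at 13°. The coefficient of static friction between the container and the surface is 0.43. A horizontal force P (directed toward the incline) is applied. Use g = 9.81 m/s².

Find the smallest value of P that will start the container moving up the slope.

P ≈ 583 N

At impending motion up the slope, friction acts down-slope at its limit: f = μ_s N.
Perpendicular to the incline: N = m g cos θ + P sin θ.
Along the incline: P cos θ = m g sin θ + μ_s N = m g sin θ + μ_s (m g cos θ + P sin θ).
Solving, P (cos θ − μ_s sin θ) = m g (sin θ + μ_s cos θ), so P = 81×9.81×(sin 13° + 0.43 cos 13°)/(cos 13° − 0.43 sin 13°) = 795×0.6439/0.8776 = 583 N.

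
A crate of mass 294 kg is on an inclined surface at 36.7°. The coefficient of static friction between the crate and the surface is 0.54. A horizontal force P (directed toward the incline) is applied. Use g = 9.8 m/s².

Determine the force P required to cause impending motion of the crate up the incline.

P ≈ 6200 N

At impending motion up the slope, friction acts down-slope at its limit: f = μ_s N.
Perpendicular to the incline: N = m g cos θ + P sin θ.
Along the incline: P cos θ = m g sin θ + μ_s N = m g sin θ + μ_s (m g cos θ + P sin θ).
Solving, P (cos θ − μ_s sin θ) = m g (sin θ + μ_s cos θ), so P = 294×9.8×(sin 36.7° + 0.54 cos 36.7°)/(cos 36.7° − 0.54 sin 36.7°) = 2880×1.031/0.4791 = 6200 N.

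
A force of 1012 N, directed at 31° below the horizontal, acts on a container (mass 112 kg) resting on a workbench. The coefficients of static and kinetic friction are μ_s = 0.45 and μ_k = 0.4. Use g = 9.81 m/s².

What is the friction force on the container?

N = m g + P sin α = 1099 + 1012×sin 31° = 1620 N.
For equilibrium, f = P cos α = 1012×cos 31° = 867.5 N.
μ_s N = 0.45 × 1620 = 729 N.
The required friction exceeds μ_s N, so the container moves and f = μ_k N = 648 N.

f ≈ 648 N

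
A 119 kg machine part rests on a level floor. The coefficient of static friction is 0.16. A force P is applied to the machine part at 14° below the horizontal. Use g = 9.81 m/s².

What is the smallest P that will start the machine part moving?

N = m g + P sin α (the push presses the machine part into the level floor).
At impending slip, P cos α = μ_s N = μ_s (m g + P sin α).
Solving: P (cos α − μ_s sin α) = μ_s m g → P = 0.16×1170/(cos 14° − 0.16 sin 14°) = 187/0.9316 = 200 N.

P ≈ 200 N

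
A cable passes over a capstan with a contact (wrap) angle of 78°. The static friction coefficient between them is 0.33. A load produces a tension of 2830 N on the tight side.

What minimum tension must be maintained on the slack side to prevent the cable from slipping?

T_min ≈ 1810 N

Capstan equation at impending slip: T_tight/T_slack = e^{μβ}.
β = 78° = 1.361 rad; e^{μβ} = e^{0.33×1.361} = 1.567.
T_slack = T_tight / e^{μβ} = 2830 / 1.567 = 1810 N.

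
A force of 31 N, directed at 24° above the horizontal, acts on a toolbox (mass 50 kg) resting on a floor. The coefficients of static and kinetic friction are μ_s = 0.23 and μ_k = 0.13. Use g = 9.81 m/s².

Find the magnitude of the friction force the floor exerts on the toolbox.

f ≈ 28.3 N

The vertical component of P reduces the normal force: N = m g − P sin α = 490.5 − 12.61 = 477.9 N.
Horizontally, friction must balance P cos α = 28.32 N.
The static-friction limit is μ_s N = 109.9 N.
Since 28.32 N does not exceed the limit, the toolbox stays at rest and f = 28.3 N.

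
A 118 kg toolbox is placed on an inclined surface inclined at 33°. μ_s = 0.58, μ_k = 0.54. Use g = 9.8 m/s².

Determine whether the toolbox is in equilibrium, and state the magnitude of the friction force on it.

f ≈ 524 N

N = m g cos θ = 970 N.
Down-slope weight component: m g sin θ = 630 N.
μ_s N = 563 N.
630 > 563 N, so it slides; kinetic friction f = μ_k N = 0.54×970 = 524 N.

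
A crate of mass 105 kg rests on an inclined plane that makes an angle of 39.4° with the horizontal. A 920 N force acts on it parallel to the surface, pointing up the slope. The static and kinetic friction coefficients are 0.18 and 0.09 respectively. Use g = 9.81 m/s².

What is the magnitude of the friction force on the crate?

f ≈ 71.6 N (down the incline)

The normal reaction is N = m g cos θ = 796 N.
Parallel to the incline, ΣF = 0 gives f = m g sin θ − P = 653.8 − 920 = -266.2 N (up-slope positive).
Maximum static friction available: μ_s N = 0.18 × 796 = 143.3 N.
|-266.2| exceeds 143.3 N, so the crate slips up-slope; friction is kinetic, f = μ_k N = 0.09×796 = 71.6 N.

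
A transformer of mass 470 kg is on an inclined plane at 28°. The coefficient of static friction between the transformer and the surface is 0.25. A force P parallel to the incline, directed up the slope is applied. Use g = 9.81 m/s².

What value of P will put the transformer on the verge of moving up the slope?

At impending motion up the slope, friction acts down-slope at its limit: f = μ_s N.
P is parallel to the surface, so N = m g cos θ = 4070 N.
Along the incline: P = m g sin θ + μ_s N = 2160 + 0.25×4070 = 3180 N.

P ≈ 3180 N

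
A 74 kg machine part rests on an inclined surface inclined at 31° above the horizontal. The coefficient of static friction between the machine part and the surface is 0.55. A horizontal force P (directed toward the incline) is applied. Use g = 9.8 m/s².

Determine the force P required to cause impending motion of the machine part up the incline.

At impending motion up the slope, friction acts down-slope at its limit: f = μ_s N.
Perpendicular to the incline: N = m g cos θ + P sin θ.
Along the incline: P cos θ = m g sin θ + μ_s N = m g sin θ + μ_s (m g cos θ + P sin θ).
Solving, P (cos θ − μ_s sin θ) = m g (sin θ + μ_s cos θ), so P = 74×9.8×(sin 31° + 0.55 cos 31°)/(cos 31° − 0.55 sin 31°) = 725×0.9865/0.5739 = 1250 N.

P ≈ 1250 N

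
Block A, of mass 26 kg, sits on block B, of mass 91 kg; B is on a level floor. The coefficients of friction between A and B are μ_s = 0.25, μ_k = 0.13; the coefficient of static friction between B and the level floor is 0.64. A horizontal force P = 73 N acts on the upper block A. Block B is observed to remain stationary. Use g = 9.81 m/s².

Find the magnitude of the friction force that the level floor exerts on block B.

Normal force at the A–B interface: N₁ = m_A g = 255.1 N.
So the A–B interface can sustain at most μ_s N₁ = 63.77 N of static friction.
P = 73 N exceeds that limit, so A slips over B and the interface friction becomes kinetic: f₁ = μ_k N₁ = 0.13×255.1 = 33.2 N.
B experiences an equal 33.2 N forward from A (third law). B is in equilibrium, so the floor supplies f₂ = 33.2 N of static friction (limit μ_s(m_A+m_B)g = 734.6 N, not exceeded).

f ≈ 33.2 N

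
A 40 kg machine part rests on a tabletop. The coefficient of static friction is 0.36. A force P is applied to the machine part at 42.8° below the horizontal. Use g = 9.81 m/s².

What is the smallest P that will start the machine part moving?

P ≈ 289 N

N = m g + P sin α (the push presses the machine part into the tabletop).
At impending slip, P cos α = μ_s N = μ_s (m g + P sin α).
Solving: P (cos α − μ_s sin α) = μ_s m g → P = 0.36×392/(cos 42.8° − 0.36 sin 42.8°) = 141/0.4891 = 289 N.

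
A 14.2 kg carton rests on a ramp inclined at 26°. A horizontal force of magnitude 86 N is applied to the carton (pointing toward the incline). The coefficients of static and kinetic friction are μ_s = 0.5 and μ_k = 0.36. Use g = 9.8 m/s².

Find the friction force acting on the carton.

Resolve perpendicular to the incline: N = m g cos θ + P sin θ = 14.2×9.8×cos 26° + 86×sin 26° = 162.8 N.
Parallel to the incline: P cos θ − m g sin θ = 77.3 − 61 = 16.29 N; the friction needed to balance this is 16.29 N acting down the slope.
Maximum static friction: μ_s N = 0.5 × 162.8 = 81.39 N.
Since 16.29 N is within the 81.39 N limit, the carton stays put and friction is exactly 16.3 N.

f ≈ 16.3 N (down the incline)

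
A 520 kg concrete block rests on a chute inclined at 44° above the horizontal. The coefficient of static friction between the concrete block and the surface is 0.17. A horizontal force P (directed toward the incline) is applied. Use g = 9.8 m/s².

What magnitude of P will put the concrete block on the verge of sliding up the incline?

At impending motion up the slope, friction acts down-slope at its limit: f = μ_s N.
Perpendicular to the incline: N = m g cos θ + P sin θ.
Along the incline: P cos θ = m g sin θ + μ_s N = m g sin θ + μ_s (m g cos θ + P sin θ).
Solving, P (cos θ − μ_s sin θ) = m g (sin θ + μ_s cos θ), so P = 520×9.8×(sin 44° + 0.17 cos 44°)/(cos 44° − 0.17 sin 44°) = 5100×0.8169/0.6012 = 6920 N.

P ≈ 6920 N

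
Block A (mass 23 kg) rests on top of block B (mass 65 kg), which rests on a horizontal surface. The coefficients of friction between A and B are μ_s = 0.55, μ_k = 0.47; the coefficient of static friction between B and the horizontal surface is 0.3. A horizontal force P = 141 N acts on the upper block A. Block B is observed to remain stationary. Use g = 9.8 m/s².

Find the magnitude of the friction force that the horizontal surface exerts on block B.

f ≈ 106 N

Between the blocks, N₁ = m_A g = 225.4 N.
Maximum static friction on A from B: μ_s N₁ = 0.55×225.4 = 124 N.
P = 141 N exceeds that limit, so A slips over B and the interface friction becomes kinetic: f₁ = μ_k N₁ = 0.47×225.4 = 106 N.
B experiences an equal 106 N forward from A (third law). B is in equilibrium, so the floor supplies f₂ = 106 N of static friction (limit μ_s(m_A+m_B)g = 258.7 N, not exceeded).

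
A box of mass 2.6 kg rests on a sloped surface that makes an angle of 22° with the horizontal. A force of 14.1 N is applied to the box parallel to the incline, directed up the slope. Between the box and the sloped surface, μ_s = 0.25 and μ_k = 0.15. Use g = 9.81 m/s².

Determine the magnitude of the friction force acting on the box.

Perpendicular to the surface, N = m g cos θ = 2.6·9.81·cos 22° = 23.65 N.
The friction needed for equilibrium is m g sin θ − P = 9.555 − 14.1 = -4.545 N, measured positive up-slope.
Static friction can supply at most μ_s N = 5.912 N.
Since |-4.545| ≤ 5.912 N, static friction is sufficient; f equals the required value, not μ_s N.

f ≈ 4.55 N (down the incline)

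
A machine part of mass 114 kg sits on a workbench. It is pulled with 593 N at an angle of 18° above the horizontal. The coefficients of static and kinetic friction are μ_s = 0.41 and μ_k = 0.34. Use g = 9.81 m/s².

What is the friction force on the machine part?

The vertical component of P reduces the normal force: N = m g − P sin α = 1118 − 183.2 = 935.1 N.
The horizontal driving force is P cos α = 564 N, so equilibrium needs friction f = 564 N.
The static-friction limit is μ_s N = 383.4 N.
564 > 383.4 N → the machine part slides; f = μ_k N = 0.34×935.1 = 318 N.

f ≈ 318 N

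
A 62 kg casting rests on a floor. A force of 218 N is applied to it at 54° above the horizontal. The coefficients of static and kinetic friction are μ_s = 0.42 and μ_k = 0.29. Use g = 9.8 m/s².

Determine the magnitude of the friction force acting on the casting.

f ≈ 128 N

The vertical component of P reduces the normal force: N = m g − P sin α = 607.6 − 176.4 = 431.2 N.
The horizontal driving force is P cos α = 128.1 N, so equilibrium needs friction f = 128.1 N.
μ_s N = 0.42 × 431.2 = 181.1 N.
Since 128.1 N does not exceed the limit, the casting stays at rest and f = 128 N.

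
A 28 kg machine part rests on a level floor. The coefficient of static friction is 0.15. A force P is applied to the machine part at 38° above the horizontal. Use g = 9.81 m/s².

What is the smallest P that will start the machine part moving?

P ≈ 46.8 N

N = m g − P sin α (the pull lifts the machine part).
At impending slip, P cos α = μ_s N = μ_s (m g − P sin α).
Solving: P (cos α + μ_s sin α) = μ_s m g → P = 0.15×275/(cos 38° + 0.15 sin 38°) = 41.2/0.8804 = 46.8 N.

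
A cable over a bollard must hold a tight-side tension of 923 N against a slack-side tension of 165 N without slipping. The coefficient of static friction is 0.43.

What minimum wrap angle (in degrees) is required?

T₂/T₁ = e^{μβ} → β = ln(T₂/T₁)/μ.
β = ln(923/165)/0.43 = 1.722/0.43 = 4.004 rad.
In degrees: β = 4.004 × 180/π = 229°.

β_min ≈ 229°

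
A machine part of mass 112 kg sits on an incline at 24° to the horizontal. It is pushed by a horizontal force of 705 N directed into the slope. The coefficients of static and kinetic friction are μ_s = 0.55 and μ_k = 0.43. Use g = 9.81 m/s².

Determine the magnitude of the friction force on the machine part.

f ≈ 197 N (down the incline)

Normal direction: N = m g cos θ + P sin θ = 1290 N.
Parallel to the incline: P cos θ − m g sin θ = 644 − 446.9 = 197.2 N; the friction needed to balance this is 197.2 N acting down the slope.
Maximum static friction: μ_s N = 0.55 × 1290 = 709.8 N.
Since 197.2 N is within the 709.8 N limit, the machine part stays put and friction is exactly 197 N.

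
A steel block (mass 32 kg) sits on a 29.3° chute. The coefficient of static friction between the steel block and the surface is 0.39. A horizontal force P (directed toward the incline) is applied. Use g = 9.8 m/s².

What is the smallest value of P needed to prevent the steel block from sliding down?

The steel block tends to slide down (tan θ > μ_s), so at the point of impending slip friction acts up-slope at its limit: f = μ_s N.
Perpendicular to the incline: N = m g cos θ + P sin θ.
Along the incline: P cos θ + μ_s N = m g sin θ, i.e. P cos θ + μ_s (m g cos θ + P sin θ) = m g sin θ.
Solving, P (cos θ + μ_s sin θ) = m g (sin θ − μ_s cos θ), so P = 314×0.1493/1.063 = 44 N.

P_min ≈ 44 N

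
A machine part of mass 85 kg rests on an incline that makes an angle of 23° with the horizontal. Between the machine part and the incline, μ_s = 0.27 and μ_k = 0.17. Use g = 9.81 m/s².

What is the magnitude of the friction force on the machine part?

f ≈ 130 N (up the incline)

The normal reaction is N = m g cos θ = 767.6 N.
Along the slope the weight component is m g sin θ = 325.8 N; friction must supply exactly this, acting up-slope.
Maximum static friction available: μ_s N = 0.27 × 767.6 = 207.2 N.
|325.8| exceeds 207.2 N, so the machine part slips down-slope; friction is kinetic, f = μ_k N = 0.17×767.6 = 130 N.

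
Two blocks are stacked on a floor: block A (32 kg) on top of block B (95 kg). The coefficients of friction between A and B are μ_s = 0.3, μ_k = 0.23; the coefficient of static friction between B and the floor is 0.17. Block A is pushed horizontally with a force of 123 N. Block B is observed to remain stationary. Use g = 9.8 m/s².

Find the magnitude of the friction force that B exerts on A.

f ≈ 72.1 N

The normal force B exerts on A is simply A's weight, N₁ = 313.6 N.
Maximum static friction on A from B: μ_s N₁ = 0.3×313.6 = 94.08 N.
P = 123 N exceeds that limit, so A slips over B and the interface friction becomes kinetic: f₁ = μ_k N₁ = 0.23×313.6 = 72.1 N.
By Newton's third law B feels 72.1 N forward from A. With B stationary, the floor's static friction on B balances it: f₂ = 72.1 N (well within μ_s(m_A+m_B)g = 211.6 N).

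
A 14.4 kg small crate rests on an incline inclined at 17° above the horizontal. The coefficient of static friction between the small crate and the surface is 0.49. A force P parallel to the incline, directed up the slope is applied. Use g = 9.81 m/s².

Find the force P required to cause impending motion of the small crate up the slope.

P ≈ 107 N

At impending motion up the slope, friction acts down-slope at its limit: f = μ_s N.
P is parallel to the surface, so N = m g cos θ = 135 N.
Along the incline: P = m g sin θ + μ_s N = 41.3 + 0.49×135 = 107 N.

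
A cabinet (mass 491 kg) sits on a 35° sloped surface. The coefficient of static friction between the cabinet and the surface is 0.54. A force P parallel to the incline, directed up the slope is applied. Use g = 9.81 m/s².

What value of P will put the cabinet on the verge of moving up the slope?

P ≈ 4890 N

At impending motion up the slope, friction acts down-slope at its limit: f = μ_s N.
P is parallel to the surface, so N = m g cos θ = 3950 N.
Along the incline: P = m g sin θ + μ_s N = 2760 + 0.54×3950 = 4890 N.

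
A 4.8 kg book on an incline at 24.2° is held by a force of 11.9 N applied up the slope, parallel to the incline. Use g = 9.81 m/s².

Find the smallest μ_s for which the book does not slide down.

N = m g cos θ = 42.95 N.
Friction must make up the shortfall along the incline: f = m g sin θ − P = 19.3 − 11.9 = 7.402 N.
At the threshold f = μ_s N, so μ_s,min = 7.402/42.95 = 0.172.

μ_s,min ≈ 0.172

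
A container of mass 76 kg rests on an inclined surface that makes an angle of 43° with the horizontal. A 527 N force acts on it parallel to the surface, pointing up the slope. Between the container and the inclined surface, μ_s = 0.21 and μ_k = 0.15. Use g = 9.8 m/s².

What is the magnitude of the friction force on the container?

f ≈ 19 N (down the incline)

Normal force: N = m g cos θ = 76 × 9.8 × cos 43° = 544.7 N.
The friction needed for equilibrium is m g sin θ − P = 508 − 527 = -19.05 N, measured positive up-slope.
The static-friction ceiling is μ_s N = 0.21 × 544.7 = 114.4 N.
Since |-19.05| ≤ 114.4 N, the container remains in static equilibrium and friction takes exactly the required value.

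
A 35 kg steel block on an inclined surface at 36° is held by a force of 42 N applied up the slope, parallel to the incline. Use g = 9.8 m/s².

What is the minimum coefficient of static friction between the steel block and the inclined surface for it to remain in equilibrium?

N = m g cos θ = 277.5 N.
Friction must make up the shortfall along the incline: f = m g sin θ − P = 201.6 − 42 = 159.6 N.
At the threshold f = μ_s N, so μ_s,min = 159.6/277.5 = 0.575.

μ_s,min ≈ 0.575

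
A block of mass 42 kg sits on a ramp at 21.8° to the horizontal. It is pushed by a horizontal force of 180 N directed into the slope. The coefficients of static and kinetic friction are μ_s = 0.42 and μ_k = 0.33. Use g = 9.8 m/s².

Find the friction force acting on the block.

f ≈ 14.3 N (down the incline)

Resolve perpendicular to the incline: N = m g cos θ + P sin θ = 42×9.8×cos 21.8° + 180×sin 21.8° = 449 N.
Along the incline, the net driving force (taking up-slope positive) is P cos θ − m g sin θ = 167.1 − 152.9 = 14.27 N, so equilibrium requires friction f = -14.27 N (down-slope).
Maximum static friction: μ_s N = 0.42 × 449 = 188.6 N.
Since 14.27 N is within the 188.6 N limit, the block stays put and friction is exactly 14.3 N.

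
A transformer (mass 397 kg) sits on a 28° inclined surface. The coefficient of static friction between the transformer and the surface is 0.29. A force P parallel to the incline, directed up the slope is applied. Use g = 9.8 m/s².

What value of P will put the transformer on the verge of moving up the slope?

At impending motion up the slope, friction acts down-slope at its limit: f = μ_s N.
P is parallel to the surface, so N = m g cos θ = 3440 N.
Along the incline: P = m g sin θ + μ_s N = 1830 + 0.29×3440 = 2820 N.

P ≈ 2820 N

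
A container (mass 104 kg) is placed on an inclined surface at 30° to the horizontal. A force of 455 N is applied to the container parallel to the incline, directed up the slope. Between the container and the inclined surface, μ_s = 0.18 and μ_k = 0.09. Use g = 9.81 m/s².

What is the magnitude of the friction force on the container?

Normal force: N = m g cos θ = 104 × 9.81 × cos 30° = 883.6 N.
The friction needed for equilibrium is m g sin θ − P = 510.1 − 455 = 55.12 N, measured positive up-slope.
Maximum static friction available: μ_s N = 0.18 × 883.6 = 159 N.
Since |55.12| ≤ 159 N, the container remains in static equilibrium and friction takes exactly the required value.

f ≈ 55.1 N (up the incline)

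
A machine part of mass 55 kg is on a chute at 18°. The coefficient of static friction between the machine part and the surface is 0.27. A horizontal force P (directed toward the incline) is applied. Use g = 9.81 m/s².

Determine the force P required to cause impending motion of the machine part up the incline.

P ≈ 352 N

At impending motion up the slope, friction acts down-slope at its limit: f = μ_s N.
Perpendicular to the incline: N = m g cos θ + P sin θ.
Along the incline: P cos θ = m g sin θ + μ_s N = m g sin θ + μ_s (m g cos θ + P sin θ).
Solving, P (cos θ − μ_s sin θ) = m g (sin θ + μ_s cos θ), so P = 55×9.81×(sin 18° + 0.27 cos 18°)/(cos 18° − 0.27 sin 18°) = 540×0.5658/0.8676 = 352 N.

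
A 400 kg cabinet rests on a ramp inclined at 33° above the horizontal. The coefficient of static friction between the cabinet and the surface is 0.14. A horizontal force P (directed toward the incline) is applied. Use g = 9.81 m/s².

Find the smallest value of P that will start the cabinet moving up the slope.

At impending motion up the slope, friction acts down-slope at its limit: f = μ_s N.
Perpendicular to the incline: N = m g cos θ + P sin θ.
Along the incline: P cos θ = m g sin θ + μ_s N = m g sin θ + μ_s (m g cos θ + P sin θ).
Solving, P (cos θ − μ_s sin θ) = m g (sin θ + μ_s cos θ), so P = 400×9.81×(sin 33° + 0.14 cos 33°)/(cos 33° − 0.14 sin 33°) = 3920×0.6621/0.7624 = 3410 N.

P ≈ 3410 N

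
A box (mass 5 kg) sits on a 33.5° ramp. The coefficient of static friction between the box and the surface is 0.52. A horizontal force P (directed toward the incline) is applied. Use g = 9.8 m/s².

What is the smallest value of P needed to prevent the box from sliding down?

The box tends to slide down (tan θ > μ_s), so at the point of impending slip friction acts up-slope at its limit: f = μ_s N.
Perpendicular to the incline: N = m g cos θ + P sin θ.
Along the incline: P cos θ + μ_s N = m g sin θ, i.e. P cos θ + μ_s (m g cos θ + P sin θ) = m g sin θ.
Solving, P (cos θ + μ_s sin θ) = m g (sin θ − μ_s cos θ), so P = 49×0.1183/1.121 = 5.17 N.

P_min ≈ 5.17 N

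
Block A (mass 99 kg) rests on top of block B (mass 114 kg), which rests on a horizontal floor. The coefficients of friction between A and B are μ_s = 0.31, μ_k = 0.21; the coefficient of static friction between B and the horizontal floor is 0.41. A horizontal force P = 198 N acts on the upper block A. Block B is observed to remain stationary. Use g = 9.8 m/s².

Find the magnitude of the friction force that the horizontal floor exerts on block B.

The normal force B exerts on A is simply A's weight, N₁ = 970.2 N.
So the A–B interface can sustain at most μ_s N₁ = 300.8 N of static friction.
P = 198 N is within that limit, so A and B move together (both at rest); the A–B friction is simply f₁ = P = 198 N.
By Newton's third law B feels 198 N forward from A. With B stationary, the floor's static friction on B balances it: f₂ = 198 N (well within μ_s(m_A+m_B)g = 855.8 N).

f ≈ 198 N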